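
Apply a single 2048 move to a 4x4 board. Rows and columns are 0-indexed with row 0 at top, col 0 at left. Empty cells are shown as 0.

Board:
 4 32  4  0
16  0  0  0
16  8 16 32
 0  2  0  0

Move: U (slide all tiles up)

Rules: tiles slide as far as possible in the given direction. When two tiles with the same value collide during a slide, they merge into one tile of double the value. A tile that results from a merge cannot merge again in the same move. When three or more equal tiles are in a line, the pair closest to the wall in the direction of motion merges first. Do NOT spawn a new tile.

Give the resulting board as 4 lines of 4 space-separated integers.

Slide up:
col 0: [4, 16, 16, 0] -> [4, 32, 0, 0]
col 1: [32, 0, 8, 2] -> [32, 8, 2, 0]
col 2: [4, 0, 16, 0] -> [4, 16, 0, 0]
col 3: [0, 0, 32, 0] -> [32, 0, 0, 0]

Answer:  4 32  4 32
32  8 16  0
 0  2  0  0
 0  0  0  0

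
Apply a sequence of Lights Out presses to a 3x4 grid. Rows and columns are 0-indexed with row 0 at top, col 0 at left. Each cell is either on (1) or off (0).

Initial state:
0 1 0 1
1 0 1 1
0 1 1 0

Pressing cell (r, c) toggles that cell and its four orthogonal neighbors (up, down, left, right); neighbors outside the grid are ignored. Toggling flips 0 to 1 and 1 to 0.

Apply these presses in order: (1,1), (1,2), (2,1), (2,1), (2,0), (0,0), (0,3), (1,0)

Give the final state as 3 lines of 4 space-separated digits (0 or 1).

Answer: 0 1 0 0
1 1 1 1
0 1 0 0

Derivation:
After press 1 at (1,1):
0 0 0 1
0 1 0 1
0 0 1 0

After press 2 at (1,2):
0 0 1 1
0 0 1 0
0 0 0 0

After press 3 at (2,1):
0 0 1 1
0 1 1 0
1 1 1 0

After press 4 at (2,1):
0 0 1 1
0 0 1 0
0 0 0 0

After press 5 at (2,0):
0 0 1 1
1 0 1 0
1 1 0 0

After press 6 at (0,0):
1 1 1 1
0 0 1 0
1 1 0 0

After press 7 at (0,3):
1 1 0 0
0 0 1 1
1 1 0 0

After press 8 at (1,0):
0 1 0 0
1 1 1 1
0 1 0 0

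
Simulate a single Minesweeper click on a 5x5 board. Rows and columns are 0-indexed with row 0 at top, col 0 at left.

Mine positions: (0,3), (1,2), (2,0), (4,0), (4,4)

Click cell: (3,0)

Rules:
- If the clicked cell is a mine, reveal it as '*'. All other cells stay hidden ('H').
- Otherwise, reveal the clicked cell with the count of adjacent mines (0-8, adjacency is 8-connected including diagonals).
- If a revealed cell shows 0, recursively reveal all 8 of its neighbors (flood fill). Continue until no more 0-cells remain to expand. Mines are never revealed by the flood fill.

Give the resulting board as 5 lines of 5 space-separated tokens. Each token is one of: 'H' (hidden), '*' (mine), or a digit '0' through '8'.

H H H H H
H H H H H
H H H H H
2 H H H H
H H H H H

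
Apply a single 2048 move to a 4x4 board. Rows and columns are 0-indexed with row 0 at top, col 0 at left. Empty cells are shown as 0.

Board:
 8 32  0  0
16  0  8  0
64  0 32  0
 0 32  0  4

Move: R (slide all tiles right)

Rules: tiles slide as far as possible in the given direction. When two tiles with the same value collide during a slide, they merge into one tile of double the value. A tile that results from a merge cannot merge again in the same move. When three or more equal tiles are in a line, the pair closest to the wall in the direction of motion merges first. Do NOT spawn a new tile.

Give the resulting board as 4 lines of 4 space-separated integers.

Answer:  0  0  8 32
 0  0 16  8
 0  0 64 32
 0  0 32  4

Derivation:
Slide right:
row 0: [8, 32, 0, 0] -> [0, 0, 8, 32]
row 1: [16, 0, 8, 0] -> [0, 0, 16, 8]
row 2: [64, 0, 32, 0] -> [0, 0, 64, 32]
row 3: [0, 32, 0, 4] -> [0, 0, 32, 4]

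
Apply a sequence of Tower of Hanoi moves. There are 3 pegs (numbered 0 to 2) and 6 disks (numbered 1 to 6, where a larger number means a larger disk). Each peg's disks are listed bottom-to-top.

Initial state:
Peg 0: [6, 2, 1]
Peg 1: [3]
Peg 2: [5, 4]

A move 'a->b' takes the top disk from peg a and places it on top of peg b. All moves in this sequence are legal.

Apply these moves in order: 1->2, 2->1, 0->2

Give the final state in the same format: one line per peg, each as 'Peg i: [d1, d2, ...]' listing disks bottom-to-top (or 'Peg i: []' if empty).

Answer: Peg 0: [6, 2]
Peg 1: [3]
Peg 2: [5, 4, 1]

Derivation:
After move 1 (1->2):
Peg 0: [6, 2, 1]
Peg 1: []
Peg 2: [5, 4, 3]

After move 2 (2->1):
Peg 0: [6, 2, 1]
Peg 1: [3]
Peg 2: [5, 4]

After move 3 (0->2):
Peg 0: [6, 2]
Peg 1: [3]
Peg 2: [5, 4, 1]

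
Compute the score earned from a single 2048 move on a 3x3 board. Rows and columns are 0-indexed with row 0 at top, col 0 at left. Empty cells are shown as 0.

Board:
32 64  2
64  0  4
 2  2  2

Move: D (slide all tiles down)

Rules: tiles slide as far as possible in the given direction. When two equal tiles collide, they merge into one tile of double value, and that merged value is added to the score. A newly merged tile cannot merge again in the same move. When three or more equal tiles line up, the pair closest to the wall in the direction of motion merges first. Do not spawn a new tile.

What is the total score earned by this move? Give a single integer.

Slide down:
col 0: [32, 64, 2] -> [32, 64, 2]  score +0 (running 0)
col 1: [64, 0, 2] -> [0, 64, 2]  score +0 (running 0)
col 2: [2, 4, 2] -> [2, 4, 2]  score +0 (running 0)
Board after move:
32  0  2
64 64  4
 2  2  2

Answer: 0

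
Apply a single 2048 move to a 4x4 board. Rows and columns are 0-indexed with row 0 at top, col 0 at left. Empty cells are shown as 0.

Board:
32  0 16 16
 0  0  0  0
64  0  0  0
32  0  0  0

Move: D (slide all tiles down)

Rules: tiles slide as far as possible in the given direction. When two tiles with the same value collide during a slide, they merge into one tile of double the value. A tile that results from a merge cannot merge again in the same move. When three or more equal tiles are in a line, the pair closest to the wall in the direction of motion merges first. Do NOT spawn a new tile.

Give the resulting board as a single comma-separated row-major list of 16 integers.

Answer: 0, 0, 0, 0, 32, 0, 0, 0, 64, 0, 0, 0, 32, 0, 16, 16

Derivation:
Slide down:
col 0: [32, 0, 64, 32] -> [0, 32, 64, 32]
col 1: [0, 0, 0, 0] -> [0, 0, 0, 0]
col 2: [16, 0, 0, 0] -> [0, 0, 0, 16]
col 3: [16, 0, 0, 0] -> [0, 0, 0, 16]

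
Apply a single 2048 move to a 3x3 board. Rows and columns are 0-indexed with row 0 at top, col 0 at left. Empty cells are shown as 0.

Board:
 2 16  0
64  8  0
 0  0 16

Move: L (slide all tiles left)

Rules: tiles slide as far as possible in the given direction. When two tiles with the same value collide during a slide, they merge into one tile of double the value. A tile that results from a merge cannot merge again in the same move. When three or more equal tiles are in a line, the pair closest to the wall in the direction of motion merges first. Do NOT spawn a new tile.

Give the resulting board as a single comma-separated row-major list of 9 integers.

Slide left:
row 0: [2, 16, 0] -> [2, 16, 0]
row 1: [64, 8, 0] -> [64, 8, 0]
row 2: [0, 0, 16] -> [16, 0, 0]

Answer: 2, 16, 0, 64, 8, 0, 16, 0, 0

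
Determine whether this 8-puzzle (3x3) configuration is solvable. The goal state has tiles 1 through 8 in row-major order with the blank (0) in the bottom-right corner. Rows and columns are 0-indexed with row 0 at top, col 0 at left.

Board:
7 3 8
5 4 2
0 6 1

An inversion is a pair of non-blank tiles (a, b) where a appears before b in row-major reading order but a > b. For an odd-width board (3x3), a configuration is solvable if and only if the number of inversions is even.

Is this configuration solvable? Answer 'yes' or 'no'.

Answer: yes

Derivation:
Inversions (pairs i<j in row-major order where tile[i] > tile[j] > 0): 20
20 is even, so the puzzle is solvable.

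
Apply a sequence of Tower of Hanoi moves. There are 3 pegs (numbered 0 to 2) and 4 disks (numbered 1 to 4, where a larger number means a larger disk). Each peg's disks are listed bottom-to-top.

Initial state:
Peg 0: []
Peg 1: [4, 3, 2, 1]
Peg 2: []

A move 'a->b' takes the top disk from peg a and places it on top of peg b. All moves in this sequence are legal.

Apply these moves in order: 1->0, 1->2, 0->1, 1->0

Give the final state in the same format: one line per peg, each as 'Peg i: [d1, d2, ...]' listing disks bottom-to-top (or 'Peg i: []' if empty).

After move 1 (1->0):
Peg 0: [1]
Peg 1: [4, 3, 2]
Peg 2: []

After move 2 (1->2):
Peg 0: [1]
Peg 1: [4, 3]
Peg 2: [2]

After move 3 (0->1):
Peg 0: []
Peg 1: [4, 3, 1]
Peg 2: [2]

After move 4 (1->0):
Peg 0: [1]
Peg 1: [4, 3]
Peg 2: [2]

Answer: Peg 0: [1]
Peg 1: [4, 3]
Peg 2: [2]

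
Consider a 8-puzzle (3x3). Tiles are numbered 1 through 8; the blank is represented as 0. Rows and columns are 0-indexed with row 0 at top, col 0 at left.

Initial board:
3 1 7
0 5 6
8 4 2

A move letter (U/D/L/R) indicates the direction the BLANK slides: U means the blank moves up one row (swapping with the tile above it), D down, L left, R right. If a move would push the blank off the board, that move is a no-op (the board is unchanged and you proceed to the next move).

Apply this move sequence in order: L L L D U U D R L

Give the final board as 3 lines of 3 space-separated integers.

Answer: 3 1 7
0 5 6
8 4 2

Derivation:
After move 1 (L):
3 1 7
0 5 6
8 4 2

After move 2 (L):
3 1 7
0 5 6
8 4 2

After move 3 (L):
3 1 7
0 5 6
8 4 2

After move 4 (D):
3 1 7
8 5 6
0 4 2

After move 5 (U):
3 1 7
0 5 6
8 4 2

After move 6 (U):
0 1 7
3 5 6
8 4 2

After move 7 (D):
3 1 7
0 5 6
8 4 2

After move 8 (R):
3 1 7
5 0 6
8 4 2

After move 9 (L):
3 1 7
0 5 6
8 4 2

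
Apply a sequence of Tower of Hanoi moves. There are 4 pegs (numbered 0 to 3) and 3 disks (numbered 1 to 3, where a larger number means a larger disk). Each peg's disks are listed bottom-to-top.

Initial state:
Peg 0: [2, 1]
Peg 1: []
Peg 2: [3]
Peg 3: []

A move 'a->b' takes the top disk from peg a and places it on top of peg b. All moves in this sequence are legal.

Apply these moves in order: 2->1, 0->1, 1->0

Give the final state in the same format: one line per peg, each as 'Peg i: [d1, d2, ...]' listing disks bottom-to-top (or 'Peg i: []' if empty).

After move 1 (2->1):
Peg 0: [2, 1]
Peg 1: [3]
Peg 2: []
Peg 3: []

After move 2 (0->1):
Peg 0: [2]
Peg 1: [3, 1]
Peg 2: []
Peg 3: []

After move 3 (1->0):
Peg 0: [2, 1]
Peg 1: [3]
Peg 2: []
Peg 3: []

Answer: Peg 0: [2, 1]
Peg 1: [3]
Peg 2: []
Peg 3: []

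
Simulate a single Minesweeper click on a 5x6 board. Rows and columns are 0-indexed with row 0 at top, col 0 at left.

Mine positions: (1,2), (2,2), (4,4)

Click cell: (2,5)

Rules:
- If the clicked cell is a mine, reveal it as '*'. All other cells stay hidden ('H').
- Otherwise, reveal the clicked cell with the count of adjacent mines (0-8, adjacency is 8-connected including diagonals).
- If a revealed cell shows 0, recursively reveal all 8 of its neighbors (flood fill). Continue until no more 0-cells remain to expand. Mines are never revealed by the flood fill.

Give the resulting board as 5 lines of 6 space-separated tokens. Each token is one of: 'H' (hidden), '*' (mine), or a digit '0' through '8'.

H H H 1 0 0
H H H 2 0 0
H H H 2 0 0
H H H 2 1 1
H H H H H H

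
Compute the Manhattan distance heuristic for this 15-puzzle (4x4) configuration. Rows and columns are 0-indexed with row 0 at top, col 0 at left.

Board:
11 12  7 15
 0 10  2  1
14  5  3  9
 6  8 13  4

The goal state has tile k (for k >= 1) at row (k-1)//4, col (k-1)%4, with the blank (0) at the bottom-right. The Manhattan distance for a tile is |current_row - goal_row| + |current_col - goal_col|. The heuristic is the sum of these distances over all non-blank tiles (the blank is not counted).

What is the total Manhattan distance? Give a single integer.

Answer: 41

Derivation:
Tile 11: at (0,0), goal (2,2), distance |0-2|+|0-2| = 4
Tile 12: at (0,1), goal (2,3), distance |0-2|+|1-3| = 4
Tile 7: at (0,2), goal (1,2), distance |0-1|+|2-2| = 1
Tile 15: at (0,3), goal (3,2), distance |0-3|+|3-2| = 4
Tile 10: at (1,1), goal (2,1), distance |1-2|+|1-1| = 1
Tile 2: at (1,2), goal (0,1), distance |1-0|+|2-1| = 2
Tile 1: at (1,3), goal (0,0), distance |1-0|+|3-0| = 4
Tile 14: at (2,0), goal (3,1), distance |2-3|+|0-1| = 2
Tile 5: at (2,1), goal (1,0), distance |2-1|+|1-0| = 2
Tile 3: at (2,2), goal (0,2), distance |2-0|+|2-2| = 2
Tile 9: at (2,3), goal (2,0), distance |2-2|+|3-0| = 3
Tile 6: at (3,0), goal (1,1), distance |3-1|+|0-1| = 3
Tile 8: at (3,1), goal (1,3), distance |3-1|+|1-3| = 4
Tile 13: at (3,2), goal (3,0), distance |3-3|+|2-0| = 2
Tile 4: at (3,3), goal (0,3), distance |3-0|+|3-3| = 3
Sum: 4 + 4 + 1 + 4 + 1 + 2 + 4 + 2 + 2 + 2 + 3 + 3 + 4 + 2 + 3 = 41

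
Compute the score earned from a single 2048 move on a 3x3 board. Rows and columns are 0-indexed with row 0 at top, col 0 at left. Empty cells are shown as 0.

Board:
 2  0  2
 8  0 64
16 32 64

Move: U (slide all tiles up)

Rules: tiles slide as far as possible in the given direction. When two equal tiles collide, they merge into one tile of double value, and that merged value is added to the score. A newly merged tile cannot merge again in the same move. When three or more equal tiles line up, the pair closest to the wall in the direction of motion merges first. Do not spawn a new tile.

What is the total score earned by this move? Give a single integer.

Slide up:
col 0: [2, 8, 16] -> [2, 8, 16]  score +0 (running 0)
col 1: [0, 0, 32] -> [32, 0, 0]  score +0 (running 0)
col 2: [2, 64, 64] -> [2, 128, 0]  score +128 (running 128)
Board after move:
  2  32   2
  8   0 128
 16   0   0

Answer: 128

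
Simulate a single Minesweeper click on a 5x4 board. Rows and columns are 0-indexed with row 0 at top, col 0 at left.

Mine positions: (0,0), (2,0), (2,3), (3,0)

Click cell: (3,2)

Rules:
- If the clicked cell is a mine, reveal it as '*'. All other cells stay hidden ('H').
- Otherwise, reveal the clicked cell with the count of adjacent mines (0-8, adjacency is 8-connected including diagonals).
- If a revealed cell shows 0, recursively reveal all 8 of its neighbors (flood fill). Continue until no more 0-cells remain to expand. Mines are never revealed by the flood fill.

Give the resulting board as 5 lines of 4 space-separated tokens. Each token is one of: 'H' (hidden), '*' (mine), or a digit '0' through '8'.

H H H H
H H H H
H H H H
H H 1 H
H H H H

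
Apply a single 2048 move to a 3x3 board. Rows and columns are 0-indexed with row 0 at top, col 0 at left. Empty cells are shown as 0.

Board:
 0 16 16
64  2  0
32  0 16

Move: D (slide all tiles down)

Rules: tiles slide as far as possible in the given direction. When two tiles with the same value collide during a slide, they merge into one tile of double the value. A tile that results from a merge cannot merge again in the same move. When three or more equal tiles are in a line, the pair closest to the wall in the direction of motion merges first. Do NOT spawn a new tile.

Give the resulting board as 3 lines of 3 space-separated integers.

Slide down:
col 0: [0, 64, 32] -> [0, 64, 32]
col 1: [16, 2, 0] -> [0, 16, 2]
col 2: [16, 0, 16] -> [0, 0, 32]

Answer:  0  0  0
64 16  0
32  2 32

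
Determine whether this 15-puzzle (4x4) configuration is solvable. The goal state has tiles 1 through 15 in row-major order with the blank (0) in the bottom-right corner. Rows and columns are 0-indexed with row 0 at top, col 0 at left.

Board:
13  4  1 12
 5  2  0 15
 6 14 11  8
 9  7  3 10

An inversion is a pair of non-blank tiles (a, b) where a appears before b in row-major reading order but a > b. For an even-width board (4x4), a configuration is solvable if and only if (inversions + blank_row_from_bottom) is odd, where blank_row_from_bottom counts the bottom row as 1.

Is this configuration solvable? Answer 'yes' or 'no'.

Answer: no

Derivation:
Inversions: 51
Blank is in row 1 (0-indexed from top), which is row 3 counting from the bottom (bottom = 1).
51 + 3 = 54, which is even, so the puzzle is not solvable.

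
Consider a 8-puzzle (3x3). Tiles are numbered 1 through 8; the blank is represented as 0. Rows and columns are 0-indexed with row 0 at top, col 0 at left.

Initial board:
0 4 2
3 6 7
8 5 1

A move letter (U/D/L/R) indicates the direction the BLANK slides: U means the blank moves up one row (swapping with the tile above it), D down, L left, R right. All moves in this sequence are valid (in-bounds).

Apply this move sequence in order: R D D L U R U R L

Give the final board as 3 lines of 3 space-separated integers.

After move 1 (R):
4 0 2
3 6 7
8 5 1

After move 2 (D):
4 6 2
3 0 7
8 5 1

After move 3 (D):
4 6 2
3 5 7
8 0 1

After move 4 (L):
4 6 2
3 5 7
0 8 1

After move 5 (U):
4 6 2
0 5 7
3 8 1

After move 6 (R):
4 6 2
5 0 7
3 8 1

After move 7 (U):
4 0 2
5 6 7
3 8 1

After move 8 (R):
4 2 0
5 6 7
3 8 1

After move 9 (L):
4 0 2
5 6 7
3 8 1

Answer: 4 0 2
5 6 7
3 8 1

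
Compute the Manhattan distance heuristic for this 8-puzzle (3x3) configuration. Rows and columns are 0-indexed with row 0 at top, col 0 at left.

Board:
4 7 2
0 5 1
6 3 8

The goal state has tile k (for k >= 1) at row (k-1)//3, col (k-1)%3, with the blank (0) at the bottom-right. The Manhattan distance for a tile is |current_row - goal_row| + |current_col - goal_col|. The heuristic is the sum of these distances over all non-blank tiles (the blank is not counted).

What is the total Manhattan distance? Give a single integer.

Answer: 15

Derivation:
Tile 4: (0,0)->(1,0) = 1
Tile 7: (0,1)->(2,0) = 3
Tile 2: (0,2)->(0,1) = 1
Tile 5: (1,1)->(1,1) = 0
Tile 1: (1,2)->(0,0) = 3
Tile 6: (2,0)->(1,2) = 3
Tile 3: (2,1)->(0,2) = 3
Tile 8: (2,2)->(2,1) = 1
Sum: 1 + 3 + 1 + 0 + 3 + 3 + 3 + 1 = 15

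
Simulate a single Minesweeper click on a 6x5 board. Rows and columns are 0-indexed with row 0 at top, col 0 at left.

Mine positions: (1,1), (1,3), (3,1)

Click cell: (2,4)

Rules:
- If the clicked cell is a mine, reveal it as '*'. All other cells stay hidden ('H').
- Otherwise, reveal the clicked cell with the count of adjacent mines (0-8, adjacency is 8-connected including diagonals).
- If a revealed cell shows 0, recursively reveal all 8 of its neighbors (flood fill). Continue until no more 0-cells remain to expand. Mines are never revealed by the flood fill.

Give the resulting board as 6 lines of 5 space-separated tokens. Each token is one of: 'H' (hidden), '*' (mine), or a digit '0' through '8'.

H H H H H
H H H H H
H H H H 1
H H H H H
H H H H H
H H H H H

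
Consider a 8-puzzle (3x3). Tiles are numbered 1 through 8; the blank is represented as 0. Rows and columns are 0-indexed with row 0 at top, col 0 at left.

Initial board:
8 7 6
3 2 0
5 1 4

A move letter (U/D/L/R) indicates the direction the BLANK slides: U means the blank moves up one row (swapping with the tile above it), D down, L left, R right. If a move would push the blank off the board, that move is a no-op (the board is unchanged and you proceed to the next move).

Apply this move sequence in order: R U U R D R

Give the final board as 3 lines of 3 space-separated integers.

After move 1 (R):
8 7 6
3 2 0
5 1 4

After move 2 (U):
8 7 0
3 2 6
5 1 4

After move 3 (U):
8 7 0
3 2 6
5 1 4

After move 4 (R):
8 7 0
3 2 6
5 1 4

After move 5 (D):
8 7 6
3 2 0
5 1 4

After move 6 (R):
8 7 6
3 2 0
5 1 4

Answer: 8 7 6
3 2 0
5 1 4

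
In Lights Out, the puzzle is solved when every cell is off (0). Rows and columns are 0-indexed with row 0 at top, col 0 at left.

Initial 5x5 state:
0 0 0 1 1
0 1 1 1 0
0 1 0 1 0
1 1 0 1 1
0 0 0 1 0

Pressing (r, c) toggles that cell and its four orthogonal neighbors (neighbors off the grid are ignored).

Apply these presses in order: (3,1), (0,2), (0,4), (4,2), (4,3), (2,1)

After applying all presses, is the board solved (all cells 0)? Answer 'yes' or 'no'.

After press 1 at (3,1):
0 0 0 1 1
0 1 1 1 0
0 0 0 1 0
0 0 1 1 1
0 1 0 1 0

After press 2 at (0,2):
0 1 1 0 1
0 1 0 1 0
0 0 0 1 0
0 0 1 1 1
0 1 0 1 0

After press 3 at (0,4):
0 1 1 1 0
0 1 0 1 1
0 0 0 1 0
0 0 1 1 1
0 1 0 1 0

After press 4 at (4,2):
0 1 1 1 0
0 1 0 1 1
0 0 0 1 0
0 0 0 1 1
0 0 1 0 0

After press 5 at (4,3):
0 1 1 1 0
0 1 0 1 1
0 0 0 1 0
0 0 0 0 1
0 0 0 1 1

After press 6 at (2,1):
0 1 1 1 0
0 0 0 1 1
1 1 1 1 0
0 1 0 0 1
0 0 0 1 1

Lights still on: 13

Answer: no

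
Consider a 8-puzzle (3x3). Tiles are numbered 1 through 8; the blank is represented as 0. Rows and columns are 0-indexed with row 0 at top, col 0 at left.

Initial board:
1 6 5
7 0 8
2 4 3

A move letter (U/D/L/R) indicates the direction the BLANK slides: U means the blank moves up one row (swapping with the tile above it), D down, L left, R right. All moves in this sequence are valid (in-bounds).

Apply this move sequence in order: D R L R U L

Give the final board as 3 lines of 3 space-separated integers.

Answer: 1 6 5
7 0 4
2 3 8

Derivation:
After move 1 (D):
1 6 5
7 4 8
2 0 3

After move 2 (R):
1 6 5
7 4 8
2 3 0

After move 3 (L):
1 6 5
7 4 8
2 0 3

After move 4 (R):
1 6 5
7 4 8
2 3 0

After move 5 (U):
1 6 5
7 4 0
2 3 8

After move 6 (L):
1 6 5
7 0 4
2 3 8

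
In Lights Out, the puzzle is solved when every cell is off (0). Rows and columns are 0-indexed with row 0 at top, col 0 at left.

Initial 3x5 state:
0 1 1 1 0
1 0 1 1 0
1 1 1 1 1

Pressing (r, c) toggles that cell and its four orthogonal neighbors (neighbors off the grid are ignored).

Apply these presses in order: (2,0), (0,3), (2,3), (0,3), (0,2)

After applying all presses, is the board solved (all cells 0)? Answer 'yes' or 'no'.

Answer: yes

Derivation:
After press 1 at (2,0):
0 1 1 1 0
0 0 1 1 0
0 0 1 1 1

After press 2 at (0,3):
0 1 0 0 1
0 0 1 0 0
0 0 1 1 1

After press 3 at (2,3):
0 1 0 0 1
0 0 1 1 0
0 0 0 0 0

After press 4 at (0,3):
0 1 1 1 0
0 0 1 0 0
0 0 0 0 0

After press 5 at (0,2):
0 0 0 0 0
0 0 0 0 0
0 0 0 0 0

Lights still on: 0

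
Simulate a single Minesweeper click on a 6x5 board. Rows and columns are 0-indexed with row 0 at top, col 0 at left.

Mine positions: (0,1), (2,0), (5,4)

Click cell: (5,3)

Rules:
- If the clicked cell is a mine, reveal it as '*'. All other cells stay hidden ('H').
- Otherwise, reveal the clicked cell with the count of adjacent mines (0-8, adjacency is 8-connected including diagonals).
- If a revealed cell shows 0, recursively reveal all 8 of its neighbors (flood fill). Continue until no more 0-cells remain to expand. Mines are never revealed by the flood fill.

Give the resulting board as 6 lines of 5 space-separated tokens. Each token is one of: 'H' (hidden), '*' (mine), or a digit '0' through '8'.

H H H H H
H H H H H
H H H H H
H H H H H
H H H H H
H H H 1 H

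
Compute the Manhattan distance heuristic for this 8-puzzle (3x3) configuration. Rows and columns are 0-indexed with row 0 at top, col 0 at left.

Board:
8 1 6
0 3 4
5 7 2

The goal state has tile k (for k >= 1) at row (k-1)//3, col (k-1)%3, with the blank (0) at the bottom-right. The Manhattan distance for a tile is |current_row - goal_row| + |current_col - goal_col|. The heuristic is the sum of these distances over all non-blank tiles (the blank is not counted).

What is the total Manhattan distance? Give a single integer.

Answer: 15

Derivation:
Tile 8: (0,0)->(2,1) = 3
Tile 1: (0,1)->(0,0) = 1
Tile 6: (0,2)->(1,2) = 1
Tile 3: (1,1)->(0,2) = 2
Tile 4: (1,2)->(1,0) = 2
Tile 5: (2,0)->(1,1) = 2
Tile 7: (2,1)->(2,0) = 1
Tile 2: (2,2)->(0,1) = 3
Sum: 3 + 1 + 1 + 2 + 2 + 2 + 1 + 3 = 15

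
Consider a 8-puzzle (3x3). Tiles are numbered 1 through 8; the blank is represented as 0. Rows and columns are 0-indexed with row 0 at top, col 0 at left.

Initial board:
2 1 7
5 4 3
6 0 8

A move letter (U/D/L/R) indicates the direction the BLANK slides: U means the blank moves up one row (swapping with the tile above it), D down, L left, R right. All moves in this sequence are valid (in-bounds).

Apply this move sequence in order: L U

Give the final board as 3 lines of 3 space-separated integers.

After move 1 (L):
2 1 7
5 4 3
0 6 8

After move 2 (U):
2 1 7
0 4 3
5 6 8

Answer: 2 1 7
0 4 3
5 6 8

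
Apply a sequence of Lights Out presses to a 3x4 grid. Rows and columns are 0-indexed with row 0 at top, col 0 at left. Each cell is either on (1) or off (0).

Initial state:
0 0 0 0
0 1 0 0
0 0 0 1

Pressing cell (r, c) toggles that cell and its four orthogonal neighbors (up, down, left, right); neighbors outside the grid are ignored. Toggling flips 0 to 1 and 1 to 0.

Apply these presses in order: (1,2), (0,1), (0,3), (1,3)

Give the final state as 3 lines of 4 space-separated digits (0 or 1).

Answer: 1 1 1 0
0 1 0 1
0 0 1 0

Derivation:
After press 1 at (1,2):
0 0 1 0
0 0 1 1
0 0 1 1

After press 2 at (0,1):
1 1 0 0
0 1 1 1
0 0 1 1

After press 3 at (0,3):
1 1 1 1
0 1 1 0
0 0 1 1

After press 4 at (1,3):
1 1 1 0
0 1 0 1
0 0 1 0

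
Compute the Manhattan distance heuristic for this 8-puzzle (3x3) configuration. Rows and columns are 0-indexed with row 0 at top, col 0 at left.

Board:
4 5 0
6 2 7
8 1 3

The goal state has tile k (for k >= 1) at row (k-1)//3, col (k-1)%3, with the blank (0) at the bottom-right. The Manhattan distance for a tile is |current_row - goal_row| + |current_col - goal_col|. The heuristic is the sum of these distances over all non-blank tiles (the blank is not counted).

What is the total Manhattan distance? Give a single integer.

Tile 4: at (0,0), goal (1,0), distance |0-1|+|0-0| = 1
Tile 5: at (0,1), goal (1,1), distance |0-1|+|1-1| = 1
Tile 6: at (1,0), goal (1,2), distance |1-1|+|0-2| = 2
Tile 2: at (1,1), goal (0,1), distance |1-0|+|1-1| = 1
Tile 7: at (1,2), goal (2,0), distance |1-2|+|2-0| = 3
Tile 8: at (2,0), goal (2,1), distance |2-2|+|0-1| = 1
Tile 1: at (2,1), goal (0,0), distance |2-0|+|1-0| = 3
Tile 3: at (2,2), goal (0,2), distance |2-0|+|2-2| = 2
Sum: 1 + 1 + 2 + 1 + 3 + 1 + 3 + 2 = 14

Answer: 14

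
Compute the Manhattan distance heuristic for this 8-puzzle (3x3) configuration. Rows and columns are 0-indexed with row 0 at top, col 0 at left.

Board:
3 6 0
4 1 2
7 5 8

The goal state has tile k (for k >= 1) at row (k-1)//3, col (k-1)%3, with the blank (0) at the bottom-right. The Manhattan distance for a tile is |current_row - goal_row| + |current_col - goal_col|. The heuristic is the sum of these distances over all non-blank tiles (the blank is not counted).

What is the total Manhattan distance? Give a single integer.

Tile 3: (0,0)->(0,2) = 2
Tile 6: (0,1)->(1,2) = 2
Tile 4: (1,0)->(1,0) = 0
Tile 1: (1,1)->(0,0) = 2
Tile 2: (1,2)->(0,1) = 2
Tile 7: (2,0)->(2,0) = 0
Tile 5: (2,1)->(1,1) = 1
Tile 8: (2,2)->(2,1) = 1
Sum: 2 + 2 + 0 + 2 + 2 + 0 + 1 + 1 = 10

Answer: 10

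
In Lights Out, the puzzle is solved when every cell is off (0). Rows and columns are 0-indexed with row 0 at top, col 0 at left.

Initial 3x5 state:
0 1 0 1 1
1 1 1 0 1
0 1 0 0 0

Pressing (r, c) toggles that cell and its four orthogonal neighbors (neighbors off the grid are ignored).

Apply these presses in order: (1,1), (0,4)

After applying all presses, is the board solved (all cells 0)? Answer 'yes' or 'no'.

Answer: yes

Derivation:
After press 1 at (1,1):
0 0 0 1 1
0 0 0 0 1
0 0 0 0 0

After press 2 at (0,4):
0 0 0 0 0
0 0 0 0 0
0 0 0 0 0

Lights still on: 0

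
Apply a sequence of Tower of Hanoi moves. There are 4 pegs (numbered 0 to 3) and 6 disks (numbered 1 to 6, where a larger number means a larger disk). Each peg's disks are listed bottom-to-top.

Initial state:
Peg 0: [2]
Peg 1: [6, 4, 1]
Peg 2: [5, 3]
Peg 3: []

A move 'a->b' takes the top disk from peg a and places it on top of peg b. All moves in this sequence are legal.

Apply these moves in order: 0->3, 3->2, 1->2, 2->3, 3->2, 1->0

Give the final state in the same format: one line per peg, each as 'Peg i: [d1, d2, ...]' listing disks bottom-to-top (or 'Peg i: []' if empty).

After move 1 (0->3):
Peg 0: []
Peg 1: [6, 4, 1]
Peg 2: [5, 3]
Peg 3: [2]

After move 2 (3->2):
Peg 0: []
Peg 1: [6, 4, 1]
Peg 2: [5, 3, 2]
Peg 3: []

After move 3 (1->2):
Peg 0: []
Peg 1: [6, 4]
Peg 2: [5, 3, 2, 1]
Peg 3: []

After move 4 (2->3):
Peg 0: []
Peg 1: [6, 4]
Peg 2: [5, 3, 2]
Peg 3: [1]

After move 5 (3->2):
Peg 0: []
Peg 1: [6, 4]
Peg 2: [5, 3, 2, 1]
Peg 3: []

After move 6 (1->0):
Peg 0: [4]
Peg 1: [6]
Peg 2: [5, 3, 2, 1]
Peg 3: []

Answer: Peg 0: [4]
Peg 1: [6]
Peg 2: [5, 3, 2, 1]
Peg 3: []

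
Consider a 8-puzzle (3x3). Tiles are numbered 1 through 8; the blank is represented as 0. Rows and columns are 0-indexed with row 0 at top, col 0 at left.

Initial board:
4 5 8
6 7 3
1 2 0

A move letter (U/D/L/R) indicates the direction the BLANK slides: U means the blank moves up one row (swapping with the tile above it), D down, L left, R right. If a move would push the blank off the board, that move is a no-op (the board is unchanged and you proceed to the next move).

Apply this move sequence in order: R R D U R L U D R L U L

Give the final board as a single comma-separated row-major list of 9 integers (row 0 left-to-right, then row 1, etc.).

Answer: 0, 4, 8, 6, 5, 7, 1, 2, 3

Derivation:
After move 1 (R):
4 5 8
6 7 3
1 2 0

After move 2 (R):
4 5 8
6 7 3
1 2 0

After move 3 (D):
4 5 8
6 7 3
1 2 0

After move 4 (U):
4 5 8
6 7 0
1 2 3

After move 5 (R):
4 5 8
6 7 0
1 2 3

After move 6 (L):
4 5 8
6 0 7
1 2 3

After move 7 (U):
4 0 8
6 5 7
1 2 3

After move 8 (D):
4 5 8
6 0 7
1 2 3

After move 9 (R):
4 5 8
6 7 0
1 2 3

After move 10 (L):
4 5 8
6 0 7
1 2 3

After move 11 (U):
4 0 8
6 5 7
1 2 3

After move 12 (L):
0 4 8
6 5 7
1 2 3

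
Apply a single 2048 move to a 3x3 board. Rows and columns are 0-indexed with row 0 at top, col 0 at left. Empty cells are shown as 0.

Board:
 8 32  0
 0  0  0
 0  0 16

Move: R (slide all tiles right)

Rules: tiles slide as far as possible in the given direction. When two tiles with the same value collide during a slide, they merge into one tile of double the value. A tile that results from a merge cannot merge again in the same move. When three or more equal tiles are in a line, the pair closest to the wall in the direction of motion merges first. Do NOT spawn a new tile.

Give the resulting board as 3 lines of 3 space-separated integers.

Answer:  0  8 32
 0  0  0
 0  0 16

Derivation:
Slide right:
row 0: [8, 32, 0] -> [0, 8, 32]
row 1: [0, 0, 0] -> [0, 0, 0]
row 2: [0, 0, 16] -> [0, 0, 16]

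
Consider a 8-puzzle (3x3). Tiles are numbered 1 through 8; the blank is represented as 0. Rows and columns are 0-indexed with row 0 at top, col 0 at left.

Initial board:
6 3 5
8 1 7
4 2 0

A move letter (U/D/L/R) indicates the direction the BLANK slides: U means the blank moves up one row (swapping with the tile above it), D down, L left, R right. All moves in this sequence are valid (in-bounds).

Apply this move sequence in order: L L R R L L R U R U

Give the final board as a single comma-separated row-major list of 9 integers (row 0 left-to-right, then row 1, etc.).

Answer: 6, 3, 0, 8, 7, 5, 4, 1, 2

Derivation:
After move 1 (L):
6 3 5
8 1 7
4 0 2

After move 2 (L):
6 3 5
8 1 7
0 4 2

After move 3 (R):
6 3 5
8 1 7
4 0 2

After move 4 (R):
6 3 5
8 1 7
4 2 0

After move 5 (L):
6 3 5
8 1 7
4 0 2

After move 6 (L):
6 3 5
8 1 7
0 4 2

After move 7 (R):
6 3 5
8 1 7
4 0 2

After move 8 (U):
6 3 5
8 0 7
4 1 2

After move 9 (R):
6 3 5
8 7 0
4 1 2

After move 10 (U):
6 3 0
8 7 5
4 1 2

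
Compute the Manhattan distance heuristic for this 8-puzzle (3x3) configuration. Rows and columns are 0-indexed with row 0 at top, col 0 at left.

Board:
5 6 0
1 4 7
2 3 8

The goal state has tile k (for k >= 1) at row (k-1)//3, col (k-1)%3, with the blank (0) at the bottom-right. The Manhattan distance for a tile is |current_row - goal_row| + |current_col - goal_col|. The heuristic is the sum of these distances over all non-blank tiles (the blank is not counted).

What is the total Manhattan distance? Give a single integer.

Tile 5: at (0,0), goal (1,1), distance |0-1|+|0-1| = 2
Tile 6: at (0,1), goal (1,2), distance |0-1|+|1-2| = 2
Tile 1: at (1,0), goal (0,0), distance |1-0|+|0-0| = 1
Tile 4: at (1,1), goal (1,0), distance |1-1|+|1-0| = 1
Tile 7: at (1,2), goal (2,0), distance |1-2|+|2-0| = 3
Tile 2: at (2,0), goal (0,1), distance |2-0|+|0-1| = 3
Tile 3: at (2,1), goal (0,2), distance |2-0|+|1-2| = 3
Tile 8: at (2,2), goal (2,1), distance |2-2|+|2-1| = 1
Sum: 2 + 2 + 1 + 1 + 3 + 3 + 3 + 1 = 16

Answer: 16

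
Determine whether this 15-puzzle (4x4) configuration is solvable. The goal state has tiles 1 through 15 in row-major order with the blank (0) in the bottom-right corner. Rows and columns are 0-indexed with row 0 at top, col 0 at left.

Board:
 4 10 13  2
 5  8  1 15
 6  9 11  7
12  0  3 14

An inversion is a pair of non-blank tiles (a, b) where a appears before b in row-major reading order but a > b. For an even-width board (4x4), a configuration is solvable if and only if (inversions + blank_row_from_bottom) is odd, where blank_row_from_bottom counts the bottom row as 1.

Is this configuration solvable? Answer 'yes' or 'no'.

Inversions: 42
Blank is in row 3 (0-indexed from top), which is row 1 counting from the bottom (bottom = 1).
42 + 1 = 43, which is odd, so the puzzle is solvable.

Answer: yes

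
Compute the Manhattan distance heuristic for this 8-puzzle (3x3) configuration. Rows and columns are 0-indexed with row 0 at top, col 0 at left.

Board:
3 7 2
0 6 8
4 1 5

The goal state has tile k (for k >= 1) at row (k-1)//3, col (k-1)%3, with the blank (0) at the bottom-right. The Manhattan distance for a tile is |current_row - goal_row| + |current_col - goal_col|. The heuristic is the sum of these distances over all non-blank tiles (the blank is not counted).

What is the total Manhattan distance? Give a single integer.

Tile 3: (0,0)->(0,2) = 2
Tile 7: (0,1)->(2,0) = 3
Tile 2: (0,2)->(0,1) = 1
Tile 6: (1,1)->(1,2) = 1
Tile 8: (1,2)->(2,1) = 2
Tile 4: (2,0)->(1,0) = 1
Tile 1: (2,1)->(0,0) = 3
Tile 5: (2,2)->(1,1) = 2
Sum: 2 + 3 + 1 + 1 + 2 + 1 + 3 + 2 = 15

Answer: 15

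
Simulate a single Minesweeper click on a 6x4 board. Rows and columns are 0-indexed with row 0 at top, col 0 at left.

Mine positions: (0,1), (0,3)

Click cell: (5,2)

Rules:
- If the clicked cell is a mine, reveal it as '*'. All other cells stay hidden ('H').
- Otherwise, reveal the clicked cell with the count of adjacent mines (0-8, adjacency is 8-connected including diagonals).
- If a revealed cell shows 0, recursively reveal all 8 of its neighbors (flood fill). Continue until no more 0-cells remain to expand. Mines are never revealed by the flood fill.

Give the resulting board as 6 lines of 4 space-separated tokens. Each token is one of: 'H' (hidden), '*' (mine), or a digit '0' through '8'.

H H H H
1 1 2 1
0 0 0 0
0 0 0 0
0 0 0 0
0 0 0 0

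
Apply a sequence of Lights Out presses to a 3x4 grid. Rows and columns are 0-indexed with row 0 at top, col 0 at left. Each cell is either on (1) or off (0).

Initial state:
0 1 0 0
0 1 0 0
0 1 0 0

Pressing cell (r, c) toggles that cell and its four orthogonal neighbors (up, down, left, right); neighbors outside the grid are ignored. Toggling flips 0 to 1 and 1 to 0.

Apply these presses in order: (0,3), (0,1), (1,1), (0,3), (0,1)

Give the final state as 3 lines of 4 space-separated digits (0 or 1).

Answer: 0 0 0 0
1 0 1 0
0 0 0 0

Derivation:
After press 1 at (0,3):
0 1 1 1
0 1 0 1
0 1 0 0

After press 2 at (0,1):
1 0 0 1
0 0 0 1
0 1 0 0

After press 3 at (1,1):
1 1 0 1
1 1 1 1
0 0 0 0

After press 4 at (0,3):
1 1 1 0
1 1 1 0
0 0 0 0

After press 5 at (0,1):
0 0 0 0
1 0 1 0
0 0 0 0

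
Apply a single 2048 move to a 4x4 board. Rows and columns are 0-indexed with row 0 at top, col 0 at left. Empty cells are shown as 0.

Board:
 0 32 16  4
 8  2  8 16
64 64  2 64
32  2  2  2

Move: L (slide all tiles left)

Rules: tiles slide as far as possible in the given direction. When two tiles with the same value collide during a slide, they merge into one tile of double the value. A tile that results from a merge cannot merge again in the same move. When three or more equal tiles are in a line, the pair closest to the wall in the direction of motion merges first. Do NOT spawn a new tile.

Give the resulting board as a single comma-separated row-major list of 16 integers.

Answer: 32, 16, 4, 0, 8, 2, 8, 16, 128, 2, 64, 0, 32, 4, 2, 0

Derivation:
Slide left:
row 0: [0, 32, 16, 4] -> [32, 16, 4, 0]
row 1: [8, 2, 8, 16] -> [8, 2, 8, 16]
row 2: [64, 64, 2, 64] -> [128, 2, 64, 0]
row 3: [32, 2, 2, 2] -> [32, 4, 2, 0]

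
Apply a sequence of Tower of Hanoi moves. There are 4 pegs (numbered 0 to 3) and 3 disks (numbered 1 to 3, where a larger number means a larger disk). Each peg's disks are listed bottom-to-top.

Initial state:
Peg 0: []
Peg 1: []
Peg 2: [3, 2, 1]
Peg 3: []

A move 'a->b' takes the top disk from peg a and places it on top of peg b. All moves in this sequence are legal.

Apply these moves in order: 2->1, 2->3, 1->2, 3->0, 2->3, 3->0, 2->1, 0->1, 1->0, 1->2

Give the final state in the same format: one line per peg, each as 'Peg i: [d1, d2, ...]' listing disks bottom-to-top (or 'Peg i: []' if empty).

After move 1 (2->1):
Peg 0: []
Peg 1: [1]
Peg 2: [3, 2]
Peg 3: []

After move 2 (2->3):
Peg 0: []
Peg 1: [1]
Peg 2: [3]
Peg 3: [2]

After move 3 (1->2):
Peg 0: []
Peg 1: []
Peg 2: [3, 1]
Peg 3: [2]

After move 4 (3->0):
Peg 0: [2]
Peg 1: []
Peg 2: [3, 1]
Peg 3: []

After move 5 (2->3):
Peg 0: [2]
Peg 1: []
Peg 2: [3]
Peg 3: [1]

After move 6 (3->0):
Peg 0: [2, 1]
Peg 1: []
Peg 2: [3]
Peg 3: []

After move 7 (2->1):
Peg 0: [2, 1]
Peg 1: [3]
Peg 2: []
Peg 3: []

After move 8 (0->1):
Peg 0: [2]
Peg 1: [3, 1]
Peg 2: []
Peg 3: []

After move 9 (1->0):
Peg 0: [2, 1]
Peg 1: [3]
Peg 2: []
Peg 3: []

After move 10 (1->2):
Peg 0: [2, 1]
Peg 1: []
Peg 2: [3]
Peg 3: []

Answer: Peg 0: [2, 1]
Peg 1: []
Peg 2: [3]
Peg 3: []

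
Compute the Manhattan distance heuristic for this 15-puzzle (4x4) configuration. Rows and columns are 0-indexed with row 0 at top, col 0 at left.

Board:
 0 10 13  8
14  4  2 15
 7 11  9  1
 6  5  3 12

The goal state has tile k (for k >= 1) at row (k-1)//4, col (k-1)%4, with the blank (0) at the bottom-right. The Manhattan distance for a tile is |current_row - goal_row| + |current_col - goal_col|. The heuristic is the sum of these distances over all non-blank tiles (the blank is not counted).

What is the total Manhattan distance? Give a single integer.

Answer: 40

Derivation:
Tile 10: (0,1)->(2,1) = 2
Tile 13: (0,2)->(3,0) = 5
Tile 8: (0,3)->(1,3) = 1
Tile 14: (1,0)->(3,1) = 3
Tile 4: (1,1)->(0,3) = 3
Tile 2: (1,2)->(0,1) = 2
Tile 15: (1,3)->(3,2) = 3
Tile 7: (2,0)->(1,2) = 3
Tile 11: (2,1)->(2,2) = 1
Tile 9: (2,2)->(2,0) = 2
Tile 1: (2,3)->(0,0) = 5
Tile 6: (3,0)->(1,1) = 3
Tile 5: (3,1)->(1,0) = 3
Tile 3: (3,2)->(0,2) = 3
Tile 12: (3,3)->(2,3) = 1
Sum: 2 + 5 + 1 + 3 + 3 + 2 + 3 + 3 + 1 + 2 + 5 + 3 + 3 + 3 + 1 = 40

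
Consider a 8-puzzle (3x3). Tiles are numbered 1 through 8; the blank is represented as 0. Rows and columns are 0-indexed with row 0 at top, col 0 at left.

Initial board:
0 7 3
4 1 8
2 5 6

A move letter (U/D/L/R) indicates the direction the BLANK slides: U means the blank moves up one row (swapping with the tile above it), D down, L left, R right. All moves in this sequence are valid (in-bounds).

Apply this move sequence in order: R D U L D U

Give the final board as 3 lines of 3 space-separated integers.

After move 1 (R):
7 0 3
4 1 8
2 5 6

After move 2 (D):
7 1 3
4 0 8
2 5 6

After move 3 (U):
7 0 3
4 1 8
2 5 6

After move 4 (L):
0 7 3
4 1 8
2 5 6

After move 5 (D):
4 7 3
0 1 8
2 5 6

After move 6 (U):
0 7 3
4 1 8
2 5 6

Answer: 0 7 3
4 1 8
2 5 6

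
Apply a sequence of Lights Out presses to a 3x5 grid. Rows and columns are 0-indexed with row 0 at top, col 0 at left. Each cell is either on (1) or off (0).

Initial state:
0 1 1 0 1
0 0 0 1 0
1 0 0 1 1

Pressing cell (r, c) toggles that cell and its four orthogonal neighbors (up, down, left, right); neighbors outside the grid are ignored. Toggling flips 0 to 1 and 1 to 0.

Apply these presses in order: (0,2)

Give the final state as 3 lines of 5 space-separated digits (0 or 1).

Answer: 0 0 0 1 1
0 0 1 1 0
1 0 0 1 1

Derivation:
After press 1 at (0,2):
0 0 0 1 1
0 0 1 1 0
1 0 0 1 1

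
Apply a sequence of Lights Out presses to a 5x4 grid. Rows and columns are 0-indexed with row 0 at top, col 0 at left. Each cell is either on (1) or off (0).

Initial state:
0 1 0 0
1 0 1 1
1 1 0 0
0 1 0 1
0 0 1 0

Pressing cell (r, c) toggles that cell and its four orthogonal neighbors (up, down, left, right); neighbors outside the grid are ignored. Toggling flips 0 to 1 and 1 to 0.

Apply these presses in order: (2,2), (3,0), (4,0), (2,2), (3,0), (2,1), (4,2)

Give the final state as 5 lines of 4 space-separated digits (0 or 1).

After press 1 at (2,2):
0 1 0 0
1 0 0 1
1 0 1 1
0 1 1 1
0 0 1 0

After press 2 at (3,0):
0 1 0 0
1 0 0 1
0 0 1 1
1 0 1 1
1 0 1 0

After press 3 at (4,0):
0 1 0 0
1 0 0 1
0 0 1 1
0 0 1 1
0 1 1 0

After press 4 at (2,2):
0 1 0 0
1 0 1 1
0 1 0 0
0 0 0 1
0 1 1 0

After press 5 at (3,0):
0 1 0 0
1 0 1 1
1 1 0 0
1 1 0 1
1 1 1 0

After press 6 at (2,1):
0 1 0 0
1 1 1 1
0 0 1 0
1 0 0 1
1 1 1 0

After press 7 at (4,2):
0 1 0 0
1 1 1 1
0 0 1 0
1 0 1 1
1 0 0 1

Answer: 0 1 0 0
1 1 1 1
0 0 1 0
1 0 1 1
1 0 0 1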